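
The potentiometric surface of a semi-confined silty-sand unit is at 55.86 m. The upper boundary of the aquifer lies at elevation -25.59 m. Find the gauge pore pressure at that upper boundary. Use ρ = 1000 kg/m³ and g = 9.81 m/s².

Pressure head at the aquifer top: ψ = h − z = 55.86 − (-25.59) = 81.45 m.
P = ρgψ = 1000 × 9.81 × 81.45 = 799024 Pa ≈ 799 kPa.

P ≈ 799 kPa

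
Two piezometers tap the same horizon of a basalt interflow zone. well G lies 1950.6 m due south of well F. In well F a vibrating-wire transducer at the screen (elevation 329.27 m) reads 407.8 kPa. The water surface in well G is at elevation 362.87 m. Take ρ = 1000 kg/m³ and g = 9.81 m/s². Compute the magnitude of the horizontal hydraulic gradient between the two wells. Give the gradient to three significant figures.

i ≈ 0.00409

Pressure head at well F: ψ = P/(ρg) = 407.8×1000 / (1000 × 9.81) = 41.57 m.
Total head at well F: h = z + ψ = 329.27 + 41.57 = 370.84 m.
Total head at well G: h = 362.87 m (water level in the piezometer is the total head).
Head difference: h(well F) − h(well G) = 370.84 − 362.87 = 7.97 m.
Hydraulic gradient: i = |Δh| / L = 7.97 / 1950.6 = 0.00409.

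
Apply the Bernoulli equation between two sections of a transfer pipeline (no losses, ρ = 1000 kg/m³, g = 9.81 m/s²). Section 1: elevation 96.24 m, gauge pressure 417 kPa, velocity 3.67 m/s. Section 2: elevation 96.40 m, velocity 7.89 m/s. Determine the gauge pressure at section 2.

Pressure head at 1: ψ₁ = P₁/(ρg) = 417×1000 / (1000 × 9.81) = 42.51 m.
Velocity heads: v₁²/2g = 3.67²/19.62 = 0.686 m; v₂²/2g = 7.89²/19.62 = 3.173 m.
Total head H = z₁ + ψ₁ + v₁²/2g = 96.24 + 42.51 + 0.686 = 139.44 m.
ψ₂ = H − z₂ − v₂²/2g = 139.44 − 96.40 − 3.173 = 39.87 m.
P₂ = ρgψ₂ = 1000 × 9.81 × 39.87 ≈ 391 kPa.

P₂ ≈ 391 kPa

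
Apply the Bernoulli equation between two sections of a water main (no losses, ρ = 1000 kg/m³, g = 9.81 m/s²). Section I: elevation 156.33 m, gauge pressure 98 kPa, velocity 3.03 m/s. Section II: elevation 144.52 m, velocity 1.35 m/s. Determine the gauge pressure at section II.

P₂ ≈ 218 kPa

Pressure head at I: ψ₁ = P₁/(ρg) = 98×1000 / (1000 × 9.81) = 9.99 m.
Velocity heads: v₁²/2g = 3.03²/19.62 = 0.468 m; v₂²/2g = 1.35²/19.62 = 0.093 m.
Total head H = z₁ + ψ₁ + v₁²/2g = 156.33 + 9.99 + 0.468 = 166.79 m.
ψ₂ = H − z₂ − v₂²/2g = 166.79 − 144.52 − 0.093 = 22.18 m.
P₂ = ρgψ₂ = 1000 × 9.81 × 22.18 ≈ 218 kPa.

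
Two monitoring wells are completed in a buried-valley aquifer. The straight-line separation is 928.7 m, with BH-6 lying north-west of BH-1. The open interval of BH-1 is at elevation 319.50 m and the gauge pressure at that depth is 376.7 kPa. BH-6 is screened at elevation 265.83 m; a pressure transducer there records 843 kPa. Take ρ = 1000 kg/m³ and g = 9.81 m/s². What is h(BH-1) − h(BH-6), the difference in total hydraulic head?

Pressure head at BH-1: ψ = P/(ρg) = 376.7×1000 / (1000 × 9.81) = 38.40 m.
Total head at BH-1: h = z + ψ = 319.50 + 38.40 = 357.90 m.
Pressure head at BH-6: ψ = P/(ρg) = 843×1000 / (1000 × 9.81) = 85.93 m.
Total head at BH-6: h = z + ψ = 265.83 + 85.93 = 351.76 m.
Head difference: h(BH-1) − h(BH-6) = 357.90 − 351.76 = 6.14 m.

Δh ≈ 6.14 m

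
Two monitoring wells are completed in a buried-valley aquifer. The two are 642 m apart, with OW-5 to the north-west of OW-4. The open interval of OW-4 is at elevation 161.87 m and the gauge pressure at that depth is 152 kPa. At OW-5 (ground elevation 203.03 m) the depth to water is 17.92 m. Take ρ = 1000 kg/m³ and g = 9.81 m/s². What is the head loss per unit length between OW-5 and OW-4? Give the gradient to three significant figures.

i ≈ 0.0121 m/m

Pressure head at OW-4: ψ = P/(ρg) = 152×1000 / (1000 × 9.81) = 15.49 m.
Total head at OW-4: h = z + ψ = 161.87 + 15.49 = 177.36 m.
Total head at OW-5: h = 203.03 − 17.92 = 185.11 m.
Head difference: h(OW-4) − h(OW-5) = 177.36 − 185.11 = -7.75 m.
Hydraulic gradient: i = |Δh| / L = 7.75 / 642 = 0.0121.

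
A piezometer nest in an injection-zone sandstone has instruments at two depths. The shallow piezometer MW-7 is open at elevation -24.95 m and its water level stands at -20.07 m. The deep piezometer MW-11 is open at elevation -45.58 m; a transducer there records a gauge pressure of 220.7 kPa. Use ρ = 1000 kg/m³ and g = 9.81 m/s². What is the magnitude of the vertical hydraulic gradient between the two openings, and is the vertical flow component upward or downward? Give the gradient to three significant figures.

Total head at MW-7: h = -20.07 m (water level in the standpipe).
Pressure head at MW-11: ψ = P/(ρg) = 220.7×1000 / (1000 × 9.81) = 22.50 m.
Total head at MW-11: h = z + ψ = -45.58 + 22.50 = -23.08 m.
Δh = h(MW-7) − h(MW-11) = -20.07 − (-23.08) = 3.01 m.
Vertical separation Δz = -24.95 − (-45.58) = 20.63 m.
|i_v| = |Δh| / Δz = 3.01 / 20.63 = 0.146.
Head is higher in the shallow piezometer, so vertical flow is downward (recharge condition).

|i_v| ≈ 0.146; vertical flow is downward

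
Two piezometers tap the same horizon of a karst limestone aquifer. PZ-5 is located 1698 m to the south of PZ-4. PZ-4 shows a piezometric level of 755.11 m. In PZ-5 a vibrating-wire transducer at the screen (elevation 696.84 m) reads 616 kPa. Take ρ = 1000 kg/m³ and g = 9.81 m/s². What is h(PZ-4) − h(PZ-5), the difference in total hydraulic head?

Total head at PZ-4: h = 755.11 m (water level in the piezometer is the total head).
Pressure head at PZ-5: ψ = P/(ρg) = 616×1000 / (1000 × 9.81) = 62.79 m.
Total head at PZ-5: h = z + ψ = 696.84 + 62.79 = 759.63 m.
Head difference: h(PZ-4) − h(PZ-5) = 755.11 − 759.63 = -4.52 m.

Δh ≈ -4.52 m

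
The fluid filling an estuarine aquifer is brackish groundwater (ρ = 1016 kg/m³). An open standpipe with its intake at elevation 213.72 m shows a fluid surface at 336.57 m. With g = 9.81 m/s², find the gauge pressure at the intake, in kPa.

Pressure head ψ = h − z = 336.57 − 213.72 = 122.85 m.
P = ρgψ = 1016 × 9.81 × 122.85 = 1224441 Pa ≈ 1220 kPa.

P ≈ 1220 kPa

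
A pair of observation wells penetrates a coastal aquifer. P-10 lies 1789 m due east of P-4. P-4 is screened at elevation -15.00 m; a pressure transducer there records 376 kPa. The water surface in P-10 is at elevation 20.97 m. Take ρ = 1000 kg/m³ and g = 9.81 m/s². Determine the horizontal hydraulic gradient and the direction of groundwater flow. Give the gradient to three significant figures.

i ≈ 0.00132; groundwater flows toward the east

Pressure head at P-4: ψ = P/(ρg) = 376×1000 / (1000 × 9.81) = 38.33 m.
Total head at P-4: h = z + ψ = -15.00 + 38.33 = 23.33 m.
Total head at P-10: h = 20.97 m (water level in the piezometer is the total head).
Head difference: h(P-4) − h(P-10) = 23.33 − 20.97 = 2.36 m.
Hydraulic gradient: i = |Δh| / L = 2.36 / 1789 = 0.00132.
Flow is from higher to lower head: from P-4 toward P-10, i.e. toward the east.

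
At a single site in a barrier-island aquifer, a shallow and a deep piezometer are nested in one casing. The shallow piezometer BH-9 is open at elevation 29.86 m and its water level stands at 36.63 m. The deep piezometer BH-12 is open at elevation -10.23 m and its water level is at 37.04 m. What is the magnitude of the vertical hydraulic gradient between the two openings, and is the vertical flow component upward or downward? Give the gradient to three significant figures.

Total head at BH-9: h = 36.63 m (water level in the standpipe).
Total head at BH-12: h = 37.04 m.
Δh = h(BH-9) − h(BH-12) = 36.63 − 37.04 = -0.41 m.
Vertical separation Δz = 29.86 − (-10.23) = 40.09 m.
|i_v| = |Δh| / Δz = 0.41 / 40.09 = 0.0102.
Head is higher in the deep piezometer, so vertical flow is upward (discharge condition).

|i_v| ≈ 0.0102; vertical flow is upward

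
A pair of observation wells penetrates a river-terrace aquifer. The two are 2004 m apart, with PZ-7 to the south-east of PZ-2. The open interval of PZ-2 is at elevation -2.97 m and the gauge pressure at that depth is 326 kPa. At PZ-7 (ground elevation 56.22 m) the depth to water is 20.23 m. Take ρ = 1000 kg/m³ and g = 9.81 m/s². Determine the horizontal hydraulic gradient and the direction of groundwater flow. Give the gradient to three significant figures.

i ≈ 0.00286; groundwater flows toward the north-west

Pressure head at PZ-2: ψ = P/(ρg) = 326×1000 / (1000 × 9.81) = 33.23 m.
Total head at PZ-2: h = z + ψ = -2.97 + 33.23 = 30.26 m.
Total head at PZ-7: h = 56.22 − 20.23 = 35.99 m.
Head difference: h(PZ-2) − h(PZ-7) = 30.26 − 35.99 = -5.73 m.
Hydraulic gradient: i = |Δh| / L = 5.73 / 2004 = 0.00286.
Flow is from higher to lower head: from PZ-7 toward PZ-2, i.e. toward the north-west.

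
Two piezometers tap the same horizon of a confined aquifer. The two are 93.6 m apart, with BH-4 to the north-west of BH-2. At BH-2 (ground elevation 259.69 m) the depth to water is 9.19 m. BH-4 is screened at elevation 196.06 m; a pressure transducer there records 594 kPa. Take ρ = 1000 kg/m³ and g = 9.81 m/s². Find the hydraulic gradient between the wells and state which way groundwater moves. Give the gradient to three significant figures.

Total head at BH-2: h = 259.69 − 9.19 = 250.50 m.
Pressure head at BH-4: ψ = P/(ρg) = 594×1000 / (1000 × 9.81) = 60.55 m.
Total head at BH-4: h = z + ψ = 196.06 + 60.55 = 256.61 m.
Head difference: h(BH-2) − h(BH-4) = 250.50 − 256.61 = -6.11 m.
Hydraulic gradient: i = |Δh| / L = 6.11 / 93.6 = 0.0653.
Flow is from higher to lower head: from BH-4 toward BH-2, i.e. toward the south-east.

i ≈ 0.0653; groundwater flows toward the south-east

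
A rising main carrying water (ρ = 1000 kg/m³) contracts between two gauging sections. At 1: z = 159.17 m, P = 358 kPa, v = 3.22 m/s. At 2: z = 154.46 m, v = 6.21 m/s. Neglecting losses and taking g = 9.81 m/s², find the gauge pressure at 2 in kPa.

P₂ ≈ 390 kPa

Pressure head at 1: ψ₁ = P₁/(ρg) = 358×1000 / (1000 × 9.81) = 36.49 m.
Velocity heads: v₁²/2g = 3.22²/19.62 = 0.528 m; v₂²/2g = 6.21²/19.62 = 1.966 m.
Total head H = z₁ + ψ₁ + v₁²/2g = 159.17 + 36.49 + 0.528 = 196.19 m.
ψ₂ = H − z₂ − v₂²/2g = 196.19 − 154.46 − 1.966 = 39.76 m.
P₂ = ρgψ₂ = 1000 × 9.81 × 39.76 ≈ 390 kPa.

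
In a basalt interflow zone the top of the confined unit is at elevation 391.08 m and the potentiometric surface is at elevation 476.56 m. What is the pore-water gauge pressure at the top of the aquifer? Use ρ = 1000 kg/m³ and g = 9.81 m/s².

P ≈ 839 kPa

Pressure head at the aquifer top: ψ = h − z = 476.56 − 391.08 = 85.48 m.
P = ρgψ = 1000 × 9.81 × 85.48 = 838559 Pa ≈ 839 kPa.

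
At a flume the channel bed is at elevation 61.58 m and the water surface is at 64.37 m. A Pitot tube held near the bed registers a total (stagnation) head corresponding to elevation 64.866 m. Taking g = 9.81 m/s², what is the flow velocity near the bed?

Near the bed, under hydrostatic conditions, the piezometric head (z + ψ) equals the free-surface elevation, 64.37 m.
Velocity head = total − piezometric = 64.866 − 64.37 = 0.496 m.
v = √(2g·h_v) = √(2 × 9.81 × 0.496) = 3.12 m/s.

v ≈ 3.12 m/s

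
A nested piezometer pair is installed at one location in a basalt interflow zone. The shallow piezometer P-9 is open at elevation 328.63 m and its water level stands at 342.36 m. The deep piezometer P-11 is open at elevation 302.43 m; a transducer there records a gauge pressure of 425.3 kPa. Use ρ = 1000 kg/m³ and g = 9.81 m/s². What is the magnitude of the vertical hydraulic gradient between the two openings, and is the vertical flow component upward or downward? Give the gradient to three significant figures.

Total head at P-9: h = 342.36 m (water level in the standpipe).
Pressure head at P-11: ψ = P/(ρg) = 425.3×1000 / (1000 × 9.81) = 43.35 m.
Total head at P-11: h = z + ψ = 302.43 + 43.35 = 345.78 m.
Δh = h(P-9) − h(P-11) = 342.36 − 345.78 = -3.42 m.
Vertical separation Δz = 328.63 − 302.43 = 26.20 m.
|i_v| = |Δh| / Δz = 3.42 / 26.20 = 0.131.
Head is higher in the deep piezometer, so vertical flow is upward (discharge condition).

|i_v| ≈ 0.131; vertical flow is upward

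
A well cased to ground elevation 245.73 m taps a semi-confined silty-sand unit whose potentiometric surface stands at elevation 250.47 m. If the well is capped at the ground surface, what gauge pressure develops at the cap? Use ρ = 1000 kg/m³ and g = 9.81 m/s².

P ≈ 46.5 kPa

Head above the cap: Δh = 250.47 − 245.73 = 4.74 m.
P = ρgΔh = 1000 × 9.81 × 4.74 = 46499 Pa ≈ 46.5 kPa.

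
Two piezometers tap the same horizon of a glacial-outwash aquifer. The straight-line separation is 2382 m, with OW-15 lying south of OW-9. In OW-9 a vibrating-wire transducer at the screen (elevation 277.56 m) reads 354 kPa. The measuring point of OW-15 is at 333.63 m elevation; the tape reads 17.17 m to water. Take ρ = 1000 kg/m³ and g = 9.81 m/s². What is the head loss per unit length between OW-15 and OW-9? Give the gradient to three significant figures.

i ≈ 0.00118 m/m

Pressure head at OW-9: ψ = P/(ρg) = 354×1000 / (1000 × 9.81) = 36.09 m.
Total head at OW-9: h = z + ψ = 277.56 + 36.09 = 313.65 m.
Total head at OW-15: h = 333.63 − 17.17 = 316.46 m.
Head difference: h(OW-9) − h(OW-15) = 313.65 − 316.46 = -2.81 m.
Hydraulic gradient: i = |Δh| / L = 2.81 / 2382 = 0.00118.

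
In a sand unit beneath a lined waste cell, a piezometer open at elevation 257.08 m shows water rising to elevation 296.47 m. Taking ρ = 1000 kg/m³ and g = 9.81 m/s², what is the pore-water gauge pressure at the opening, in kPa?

Pressure head ψ = h − z = 296.47 − 257.08 = 39.39 m.
P = ρgψ = 1000 × 9.81 × 39.39 = 386416 Pa ≈ 386 kPa.

P ≈ 386 kPa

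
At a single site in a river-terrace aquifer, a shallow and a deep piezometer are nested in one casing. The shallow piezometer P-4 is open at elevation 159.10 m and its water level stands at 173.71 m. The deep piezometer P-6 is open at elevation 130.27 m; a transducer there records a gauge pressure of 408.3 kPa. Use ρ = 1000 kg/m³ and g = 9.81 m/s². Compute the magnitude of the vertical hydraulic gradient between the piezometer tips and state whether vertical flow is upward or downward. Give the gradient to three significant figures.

|i_v| ≈ 0.0631; vertical flow is downward

Total head at P-4: h = 173.71 m (water level in the standpipe).
Pressure head at P-6: ψ = P/(ρg) = 408.3×1000 / (1000 × 9.81) = 41.62 m.
Total head at P-6: h = z + ψ = 130.27 + 41.62 = 171.89 m.
Δh = h(P-4) − h(P-6) = 173.71 − 171.89 = 1.82 m.
Vertical separation Δz = 159.10 − 130.27 = 28.83 m.
|i_v| = |Δh| / Δz = 1.82 / 28.83 = 0.0631.
Head is higher in the shallow piezometer, so vertical flow is downward (recharge condition).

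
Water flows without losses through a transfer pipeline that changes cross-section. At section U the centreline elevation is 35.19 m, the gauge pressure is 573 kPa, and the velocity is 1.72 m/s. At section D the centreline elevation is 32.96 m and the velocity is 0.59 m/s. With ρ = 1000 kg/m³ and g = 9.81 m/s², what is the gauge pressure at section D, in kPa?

P₂ ≈ 596 kPa

Pressure head at U: ψ₁ = P₁/(ρg) = 573×1000 / (1000 × 9.81) = 58.41 m.
Velocity heads: v₁²/2g = 1.72²/19.62 = 0.151 m; v₂²/2g = 0.59²/19.62 = 0.018 m.
Total head H = z₁ + ψ₁ + v₁²/2g = 35.19 + 58.41 + 0.151 = 93.75 m.
ψ₂ = H − z₂ − v₂²/2g = 93.75 − 32.96 − 0.018 = 60.77 m.
P₂ = ρgψ₂ = 1000 × 9.81 × 60.77 ≈ 596 kPa.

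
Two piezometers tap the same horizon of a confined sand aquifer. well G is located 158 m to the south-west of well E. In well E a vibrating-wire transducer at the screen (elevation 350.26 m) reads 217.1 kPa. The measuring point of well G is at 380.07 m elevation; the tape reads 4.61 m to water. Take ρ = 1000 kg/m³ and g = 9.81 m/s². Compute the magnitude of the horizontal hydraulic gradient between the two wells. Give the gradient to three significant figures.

Pressure head at well E: ψ = P/(ρg) = 217.1×1000 / (1000 × 9.81) = 22.13 m.
Total head at well E: h = z + ψ = 350.26 + 22.13 = 372.39 m.
Total head at well G: h = 380.07 − 4.61 = 375.46 m.
Head difference: h(well E) − h(well G) = 372.39 − 375.46 = -3.07 m.
Hydraulic gradient: i = |Δh| / L = 3.07 / 158 = 0.0194.

i ≈ 0.0194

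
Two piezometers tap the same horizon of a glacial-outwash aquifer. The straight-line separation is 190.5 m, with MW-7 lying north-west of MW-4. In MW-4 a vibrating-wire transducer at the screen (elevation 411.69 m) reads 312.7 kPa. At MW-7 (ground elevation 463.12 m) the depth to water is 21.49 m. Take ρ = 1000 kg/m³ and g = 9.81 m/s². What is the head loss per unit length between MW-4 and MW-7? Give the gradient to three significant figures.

Pressure head at MW-4: ψ = P/(ρg) = 312.7×1000 / (1000 × 9.81) = 31.88 m.
Total head at MW-4: h = z + ψ = 411.69 + 31.88 = 443.57 m.
Total head at MW-7: h = 463.12 − 21.49 = 441.63 m.
Head difference: h(MW-4) − h(MW-7) = 443.57 − 441.63 = 1.94 m.
Hydraulic gradient: i = |Δh| / L = 1.94 / 190.5 = 0.0102.

i ≈ 0.0102 m/m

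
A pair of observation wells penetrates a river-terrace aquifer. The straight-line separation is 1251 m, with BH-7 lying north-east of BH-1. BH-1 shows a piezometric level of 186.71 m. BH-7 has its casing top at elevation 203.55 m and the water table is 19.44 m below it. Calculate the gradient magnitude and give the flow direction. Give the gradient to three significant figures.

Total head at BH-1: h = 186.71 m (water level in the piezometer is the total head).
Total head at BH-7: h = 203.55 − 19.44 = 184.11 m.
Head difference: h(BH-1) − h(BH-7) = 186.71 − 184.11 = 2.60 m.
Hydraulic gradient: i = |Δh| / L = 2.60 / 1251 = 0.00208.
Flow is from higher to lower head: from BH-1 toward BH-7, i.e. toward the north-east.

i ≈ 0.00208; groundwater flows toward the north-east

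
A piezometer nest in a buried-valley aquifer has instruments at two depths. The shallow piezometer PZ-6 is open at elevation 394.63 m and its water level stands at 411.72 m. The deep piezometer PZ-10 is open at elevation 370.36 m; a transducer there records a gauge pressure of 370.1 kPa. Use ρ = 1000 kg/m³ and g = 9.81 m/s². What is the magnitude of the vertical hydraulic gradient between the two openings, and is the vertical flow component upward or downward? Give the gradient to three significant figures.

|i_v| ≈ 0.150; vertical flow is downward

Total head at PZ-6: h = 411.72 m (water level in the standpipe).
Pressure head at PZ-10: ψ = P/(ρg) = 370.1×1000 / (1000 × 9.81) = 37.73 m.
Total head at PZ-10: h = z + ψ = 370.36 + 37.73 = 408.09 m.
Δh = h(PZ-6) − h(PZ-10) = 411.72 − 408.09 = 3.63 m.
Vertical separation Δz = 394.63 − 370.36 = 24.27 m.
|i_v| = |Δh| / Δz = 3.63 / 24.27 = 0.150.
Head is higher in the shallow piezometer, so vertical flow is downward (recharge condition).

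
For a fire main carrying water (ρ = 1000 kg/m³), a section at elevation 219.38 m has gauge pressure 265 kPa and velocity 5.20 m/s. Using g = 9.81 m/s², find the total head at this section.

Pressure head ψ = P/(ρg) = 265×1000 / (1000 × 9.81) = 27.01 m.
Velocity head = v²/(2g) = 5.20² / (2 × 9.81) = 1.378 m.
h = z + ψ + v²/(2g) = 219.38 + 27.01 + 1.378 = 247.77 m.

h ≈ 247.77 m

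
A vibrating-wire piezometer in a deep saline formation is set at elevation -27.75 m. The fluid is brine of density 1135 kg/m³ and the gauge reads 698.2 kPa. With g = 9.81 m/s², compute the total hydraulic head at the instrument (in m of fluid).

ψ = P/(ρg) = 698.2×1000 / (1135 × 9.81) = 62.71 m.
h = z + ψ = -27.75 + 62.71 = 34.96 m.

h ≈ 34.96 m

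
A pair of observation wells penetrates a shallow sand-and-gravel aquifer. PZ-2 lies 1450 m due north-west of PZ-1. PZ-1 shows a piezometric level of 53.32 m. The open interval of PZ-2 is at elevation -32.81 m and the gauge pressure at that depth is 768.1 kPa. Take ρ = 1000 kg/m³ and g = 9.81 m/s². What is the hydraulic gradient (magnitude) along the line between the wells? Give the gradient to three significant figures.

i ≈ 0.00540

Total head at PZ-1: h = 53.32 m (water level in the piezometer is the total head).
Pressure head at PZ-2: ψ = P/(ρg) = 768.1×1000 / (1000 × 9.81) = 78.30 m.
Total head at PZ-2: h = z + ψ = -32.81 + 78.30 = 45.49 m.
Head difference: h(PZ-1) − h(PZ-2) = 53.32 − 45.49 = 7.83 m.
Hydraulic gradient: i = |Δh| / L = 7.83 / 1450 = 0.00540.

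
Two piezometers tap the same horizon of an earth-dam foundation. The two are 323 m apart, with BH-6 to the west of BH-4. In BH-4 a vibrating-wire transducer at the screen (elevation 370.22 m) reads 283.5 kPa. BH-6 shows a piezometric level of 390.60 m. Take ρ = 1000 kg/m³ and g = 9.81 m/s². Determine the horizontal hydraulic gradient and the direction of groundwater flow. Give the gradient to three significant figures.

Pressure head at BH-4: ψ = P/(ρg) = 283.5×1000 / (1000 × 9.81) = 28.90 m.
Total head at BH-4: h = z + ψ = 370.22 + 28.90 = 399.12 m.
Total head at BH-6: h = 390.60 m (water level in the piezometer is the total head).
Head difference: h(BH-4) − h(BH-6) = 399.12 − 390.60 = 8.52 m.
Hydraulic gradient: i = |Δh| / L = 8.52 / 323 = 0.0264.
Flow is from higher to lower head: from BH-4 toward BH-6, i.e. toward the west.

i ≈ 0.0264; groundwater flows toward the west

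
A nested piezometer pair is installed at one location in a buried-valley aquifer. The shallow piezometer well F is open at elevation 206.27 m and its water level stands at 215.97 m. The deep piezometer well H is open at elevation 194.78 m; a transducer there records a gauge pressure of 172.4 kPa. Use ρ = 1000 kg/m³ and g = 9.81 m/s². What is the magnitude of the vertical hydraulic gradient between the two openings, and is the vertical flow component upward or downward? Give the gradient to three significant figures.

|i_v| ≈ 0.315; vertical flow is downward

Total head at well F: h = 215.97 m (water level in the standpipe).
Pressure head at well H: ψ = P/(ρg) = 172.4×1000 / (1000 × 9.81) = 17.57 m.
Total head at well H: h = z + ψ = 194.78 + 17.57 = 212.35 m.
Δh = h(well F) − h(well H) = 215.97 − 212.35 = 3.62 m.
Vertical separation Δz = 206.27 − 194.78 = 11.49 m.
|i_v| = |Δh| / Δz = 3.62 / 11.49 = 0.315.
Head is higher in the shallow piezometer, so vertical flow is downward (recharge condition).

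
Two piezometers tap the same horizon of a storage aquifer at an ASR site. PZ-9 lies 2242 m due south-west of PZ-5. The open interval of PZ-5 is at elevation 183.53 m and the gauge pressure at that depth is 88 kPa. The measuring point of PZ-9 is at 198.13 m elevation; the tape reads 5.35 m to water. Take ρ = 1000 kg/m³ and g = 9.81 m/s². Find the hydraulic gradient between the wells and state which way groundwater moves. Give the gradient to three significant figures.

i ≈ 0.000125; groundwater flows toward the north-east

Pressure head at PZ-5: ψ = P/(ρg) = 88×1000 / (1000 × 9.81) = 8.97 m.
Total head at PZ-5: h = z + ψ = 183.53 + 8.97 = 192.50 m.
Total head at PZ-9: h = 198.13 − 5.35 = 192.78 m.
Head difference: h(PZ-5) − h(PZ-9) = 192.50 − 192.78 = -0.28 m.
Hydraulic gradient: i = |Δh| / L = 0.28 / 2242 = 0.000125.
Flow is from higher to lower head: from PZ-9 toward PZ-5, i.e. toward the north-east.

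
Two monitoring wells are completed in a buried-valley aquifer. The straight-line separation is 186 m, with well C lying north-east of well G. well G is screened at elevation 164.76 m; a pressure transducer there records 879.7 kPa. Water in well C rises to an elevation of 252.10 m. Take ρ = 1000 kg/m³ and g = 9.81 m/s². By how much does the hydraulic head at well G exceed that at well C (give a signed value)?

Δh ≈ 2.33 m

Pressure head at well G: ψ = P/(ρg) = 879.7×1000 / (1000 × 9.81) = 89.67 m.
Total head at well G: h = z + ψ = 164.76 + 89.67 = 254.43 m.
Total head at well C: h = 252.10 m (water level in the piezometer is the total head).
Head difference: h(well G) − h(well C) = 254.43 − 252.10 = 2.33 m.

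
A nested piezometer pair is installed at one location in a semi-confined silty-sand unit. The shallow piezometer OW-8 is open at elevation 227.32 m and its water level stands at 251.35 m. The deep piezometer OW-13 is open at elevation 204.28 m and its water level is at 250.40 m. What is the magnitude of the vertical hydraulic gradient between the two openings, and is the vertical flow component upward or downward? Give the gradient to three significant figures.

|i_v| ≈ 0.0412; vertical flow is downward

Total head at OW-8: h = 251.35 m (water level in the standpipe).
Total head at OW-13: h = 250.40 m.
Δh = h(OW-8) − h(OW-13) = 251.35 − 250.40 = 0.95 m.
Vertical separation Δz = 227.32 − 204.28 = 23.04 m.
|i_v| = |Δh| / Δz = 0.95 / 23.04 = 0.0412.
Head is higher in the shallow piezometer, so vertical flow is downward (recharge condition).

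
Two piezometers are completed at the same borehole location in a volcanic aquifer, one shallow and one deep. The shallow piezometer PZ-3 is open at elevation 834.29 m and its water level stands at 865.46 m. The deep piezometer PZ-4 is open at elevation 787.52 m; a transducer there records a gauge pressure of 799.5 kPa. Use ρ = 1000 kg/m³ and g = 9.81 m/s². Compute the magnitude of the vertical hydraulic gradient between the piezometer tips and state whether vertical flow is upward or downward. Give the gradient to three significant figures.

Total head at PZ-3: h = 865.46 m (water level in the standpipe).
Pressure head at PZ-4: ψ = P/(ρg) = 799.5×1000 / (1000 × 9.81) = 81.50 m.
Total head at PZ-4: h = z + ψ = 787.52 + 81.50 = 869.02 m.
Δh = h(PZ-3) − h(PZ-4) = 865.46 − 869.02 = -3.56 m.
Vertical separation Δz = 834.29 − 787.52 = 46.77 m.
|i_v| = |Δh| / Δz = 3.56 / 46.77 = 0.0761.
Head is higher in the deep piezometer, so vertical flow is upward (discharge condition).

|i_v| ≈ 0.0761; vertical flow is upward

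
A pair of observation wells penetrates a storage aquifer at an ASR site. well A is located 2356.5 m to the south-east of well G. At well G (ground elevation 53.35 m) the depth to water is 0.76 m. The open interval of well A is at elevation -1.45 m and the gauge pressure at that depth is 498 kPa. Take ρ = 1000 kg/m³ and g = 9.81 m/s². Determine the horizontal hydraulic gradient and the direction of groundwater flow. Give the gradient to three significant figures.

i ≈ 0.00139; groundwater flows toward the south-east

Total head at well G: h = 53.35 − 0.76 = 52.59 m.
Pressure head at well A: ψ = P/(ρg) = 498×1000 / (1000 × 9.81) = 50.76 m.
Total head at well A: h = z + ψ = -1.45 + 50.76 = 49.31 m.
Head difference: h(well G) − h(well A) = 52.59 − 49.31 = 3.28 m.
Hydraulic gradient: i = |Δh| / L = 3.28 / 2356.5 = 0.00139.
Flow is from higher to lower head: from well G toward well A, i.e. toward the south-east.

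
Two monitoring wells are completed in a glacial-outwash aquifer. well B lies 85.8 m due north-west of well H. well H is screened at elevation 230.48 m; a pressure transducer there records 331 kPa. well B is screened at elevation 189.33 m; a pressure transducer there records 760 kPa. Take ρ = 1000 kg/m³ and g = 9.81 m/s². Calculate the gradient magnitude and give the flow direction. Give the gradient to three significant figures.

Pressure head at well H: ψ = P/(ρg) = 331×1000 / (1000 × 9.81) = 33.74 m.
Total head at well H: h = z + ψ = 230.48 + 33.74 = 264.22 m.
Pressure head at well B: ψ = P/(ρg) = 760×1000 / (1000 × 9.81) = 77.47 m.
Total head at well B: h = z + ψ = 189.33 + 77.47 = 266.80 m.
Head difference: h(well H) − h(well B) = 264.22 − 266.80 = -2.58 m.
Hydraulic gradient: i = |Δh| / L = 2.58 / 85.8 = 0.0301.
Flow is from higher to lower head: from well B toward well H, i.e. toward the south-east.

i ≈ 0.0301; groundwater flows toward the south-east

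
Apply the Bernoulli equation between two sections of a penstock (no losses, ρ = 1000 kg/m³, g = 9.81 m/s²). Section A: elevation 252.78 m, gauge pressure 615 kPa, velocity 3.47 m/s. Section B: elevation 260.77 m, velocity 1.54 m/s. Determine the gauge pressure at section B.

P₂ ≈ 541 kPa

Pressure head at A: ψ₁ = P₁/(ρg) = 615×1000 / (1000 × 9.81) = 62.69 m.
Velocity heads: v₁²/2g = 3.47²/19.62 = 0.614 m; v₂²/2g = 1.54²/19.62 = 0.121 m.
Total head H = z₁ + ψ₁ + v₁²/2g = 252.78 + 62.69 + 0.614 = 316.08 m.
ψ₂ = H − z₂ − v₂²/2g = 316.08 − 260.77 − 0.121 = 55.19 m.
P₂ = ρgψ₂ = 1000 × 9.81 × 55.19 ≈ 541 kPa.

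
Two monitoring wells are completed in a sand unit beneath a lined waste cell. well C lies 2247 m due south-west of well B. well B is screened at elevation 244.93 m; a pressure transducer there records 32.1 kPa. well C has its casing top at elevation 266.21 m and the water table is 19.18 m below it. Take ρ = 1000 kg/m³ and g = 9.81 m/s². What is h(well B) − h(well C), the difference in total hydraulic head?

Δh ≈ 1.17 m

Pressure head at well B: ψ = P/(ρg) = 32.1×1000 / (1000 × 9.81) = 3.27 m.
Total head at well B: h = z + ψ = 244.93 + 3.27 = 248.20 m.
Total head at well C: h = 266.21 − 19.18 = 247.03 m.
Head difference: h(well B) − h(well C) = 248.20 − 247.03 = 1.17 m.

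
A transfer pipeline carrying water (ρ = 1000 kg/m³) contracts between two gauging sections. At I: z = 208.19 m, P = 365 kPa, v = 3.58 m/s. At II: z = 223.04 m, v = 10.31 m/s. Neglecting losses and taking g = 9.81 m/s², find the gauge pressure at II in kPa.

P₂ ≈ 173 kPa

Pressure head at I: ψ₁ = P₁/(ρg) = 365×1000 / (1000 × 9.81) = 37.21 m.
Velocity heads: v₁²/2g = 3.58²/19.62 = 0.653 m; v₂²/2g = 10.31²/19.62 = 5.418 m.
Total head H = z₁ + ψ₁ + v₁²/2g = 208.19 + 37.21 + 0.653 = 246.05 m.
ψ₂ = H − z₂ − v₂²/2g = 246.05 − 223.04 − 5.418 = 17.59 m.
P₂ = ρgψ₂ = 1000 × 9.81 × 17.59 ≈ 173 kPa.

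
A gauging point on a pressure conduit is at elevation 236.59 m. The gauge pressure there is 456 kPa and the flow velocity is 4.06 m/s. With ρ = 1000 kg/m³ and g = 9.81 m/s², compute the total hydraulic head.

Pressure head ψ = P/(ρg) = 456×1000 / (1000 × 9.81) = 46.48 m.
Velocity head = v²/(2g) = 4.06² / (2 × 9.81) = 0.840 m.
h = z + ψ + v²/(2g) = 236.59 + 46.48 + 0.840 = 283.91 m.

h ≈ 283.91 m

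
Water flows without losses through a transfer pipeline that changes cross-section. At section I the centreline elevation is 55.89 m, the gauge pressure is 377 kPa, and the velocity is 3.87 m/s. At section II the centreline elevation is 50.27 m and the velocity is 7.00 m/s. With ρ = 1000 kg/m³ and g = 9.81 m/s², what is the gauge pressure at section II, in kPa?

P₂ ≈ 415 kPa

Pressure head at I: ψ₁ = P₁/(ρg) = 377×1000 / (1000 × 9.81) = 38.43 m.
Velocity heads: v₁²/2g = 3.87²/19.62 = 0.763 m; v₂²/2g = 7.00²/19.62 = 2.497 m.
Total head H = z₁ + ψ₁ + v₁²/2g = 55.89 + 38.43 + 0.763 = 95.08 m.
ψ₂ = H − z₂ − v₂²/2g = 95.08 − 50.27 − 2.497 = 42.31 m.
P₂ = ρgψ₂ = 1000 × 9.81 × 42.31 ≈ 415 kPa.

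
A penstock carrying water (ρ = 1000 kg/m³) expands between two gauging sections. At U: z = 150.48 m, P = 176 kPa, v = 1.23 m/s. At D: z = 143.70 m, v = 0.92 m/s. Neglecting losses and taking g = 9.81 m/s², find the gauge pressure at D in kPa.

P₂ ≈ 243 kPa

Pressure head at U: ψ₁ = P₁/(ρg) = 176×1000 / (1000 × 9.81) = 17.94 m.
Velocity heads: v₁²/2g = 1.23²/19.62 = 0.077 m; v₂²/2g = 0.92²/19.62 = 0.043 m.
Total head H = z₁ + ψ₁ + v₁²/2g = 150.48 + 17.94 + 0.077 = 168.50 m.
ψ₂ = H − z₂ − v₂²/2g = 168.50 − 143.70 − 0.043 = 24.76 m.
P₂ = ρgψ₂ = 1000 × 9.81 × 24.76 ≈ 243 kPa.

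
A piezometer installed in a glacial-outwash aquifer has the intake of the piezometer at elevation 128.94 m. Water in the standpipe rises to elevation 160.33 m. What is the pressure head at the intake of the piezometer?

ψ ≈ 31.39 m

Total head h = 160.33 m (the water-surface elevation in the piezometer).
Pressure head ψ = h − z = 160.33 − 128.94 = 31.39 m.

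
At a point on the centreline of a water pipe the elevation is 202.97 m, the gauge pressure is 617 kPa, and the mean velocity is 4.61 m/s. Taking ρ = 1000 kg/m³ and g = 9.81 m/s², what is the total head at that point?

Pressure head ψ = P/(ρg) = 617×1000 / (1000 × 9.81) = 62.90 m.
Velocity head = v²/(2g) = 4.61² / (2 × 9.81) = 1.083 m.
h = z + ψ + v²/(2g) = 202.97 + 62.90 + 1.083 = 266.95 m.

h ≈ 266.95 m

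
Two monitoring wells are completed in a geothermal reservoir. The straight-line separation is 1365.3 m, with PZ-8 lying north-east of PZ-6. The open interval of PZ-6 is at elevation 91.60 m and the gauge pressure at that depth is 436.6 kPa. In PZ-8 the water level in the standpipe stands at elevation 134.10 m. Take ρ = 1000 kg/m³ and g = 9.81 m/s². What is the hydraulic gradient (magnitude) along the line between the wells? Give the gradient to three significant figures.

i ≈ 0.00147

Pressure head at PZ-6: ψ = P/(ρg) = 436.6×1000 / (1000 × 9.81) = 44.51 m.
Total head at PZ-6: h = z + ψ = 91.60 + 44.51 = 136.11 m.
Total head at PZ-8: h = 134.10 m (water level in the piezometer is the total head).
Head difference: h(PZ-6) − h(PZ-8) = 136.11 − 134.10 = 2.01 m.
Hydraulic gradient: i = |Δh| / L = 2.01 / 1365.3 = 0.00147.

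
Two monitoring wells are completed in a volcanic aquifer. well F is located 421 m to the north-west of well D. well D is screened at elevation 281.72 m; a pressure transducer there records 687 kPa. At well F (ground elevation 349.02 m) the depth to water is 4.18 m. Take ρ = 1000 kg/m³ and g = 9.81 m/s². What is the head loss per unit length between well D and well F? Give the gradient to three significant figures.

i ≈ 0.0164 m/m

Pressure head at well D: ψ = P/(ρg) = 687×1000 / (1000 × 9.81) = 70.03 m.
Total head at well D: h = z + ψ = 281.72 + 70.03 = 351.75 m.
Total head at well F: h = 349.02 − 4.18 = 344.84 m.
Head difference: h(well D) − h(well F) = 351.75 − 344.84 = 6.91 m.
Hydraulic gradient: i = |Δh| / L = 6.91 / 421 = 0.0164.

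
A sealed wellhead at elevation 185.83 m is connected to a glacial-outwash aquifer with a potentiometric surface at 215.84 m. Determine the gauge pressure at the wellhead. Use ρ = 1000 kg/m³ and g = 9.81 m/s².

P ≈ 294 kPa

Head above the cap: Δh = 215.84 − 185.83 = 30.01 m.
P = ρgΔh = 1000 × 9.81 × 30.01 = 294398 Pa ≈ 294 kPa.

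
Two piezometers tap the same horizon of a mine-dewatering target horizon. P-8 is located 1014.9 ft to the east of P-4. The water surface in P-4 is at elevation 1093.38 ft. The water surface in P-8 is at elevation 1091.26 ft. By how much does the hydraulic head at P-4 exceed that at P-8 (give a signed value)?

Δh ≈ 2.12 ft

Total head at P-4: h = 1093.38 ft (water level in the piezometer is the total head).
Total head at P-8: h = 1091.26 ft (water level in the piezometer is the total head).
Head difference: h(P-4) − h(P-8) = 1093.38 − 1091.26 = 2.12 ft.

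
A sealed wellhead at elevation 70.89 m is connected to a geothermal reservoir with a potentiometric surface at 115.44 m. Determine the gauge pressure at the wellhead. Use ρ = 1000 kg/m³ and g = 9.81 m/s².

Head above the cap: Δh = 115.44 − 70.89 = 44.55 m.
P = ρgΔh = 1000 × 9.81 × 44.55 = 437036 Pa ≈ 437 kPa.

P ≈ 437 kPa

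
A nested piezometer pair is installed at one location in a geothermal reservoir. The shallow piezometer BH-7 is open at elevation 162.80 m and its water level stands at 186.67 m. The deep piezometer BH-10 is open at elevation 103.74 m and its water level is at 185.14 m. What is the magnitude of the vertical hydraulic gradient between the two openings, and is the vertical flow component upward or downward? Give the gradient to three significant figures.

|i_v| ≈ 0.0259; vertical flow is downward

Total head at BH-7: h = 186.67 m (water level in the standpipe).
Total head at BH-10: h = 185.14 m.
Δh = h(BH-7) − h(BH-10) = 186.67 − 185.14 = 1.53 m.
Vertical separation Δz = 162.80 − 103.74 = 59.06 m.
|i_v| = |Δh| / Δz = 1.53 / 59.06 = 0.0259.
Head is higher in the shallow piezometer, so vertical flow is downward (recharge condition).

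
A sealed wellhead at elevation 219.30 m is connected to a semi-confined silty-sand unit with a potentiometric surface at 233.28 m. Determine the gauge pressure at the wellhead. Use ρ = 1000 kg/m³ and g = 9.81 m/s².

Head above the cap: Δh = 233.28 − 219.30 = 13.98 m.
P = ρgΔh = 1000 × 9.81 × 13.98 = 137144 Pa ≈ 137 kPa.

P ≈ 137 kPa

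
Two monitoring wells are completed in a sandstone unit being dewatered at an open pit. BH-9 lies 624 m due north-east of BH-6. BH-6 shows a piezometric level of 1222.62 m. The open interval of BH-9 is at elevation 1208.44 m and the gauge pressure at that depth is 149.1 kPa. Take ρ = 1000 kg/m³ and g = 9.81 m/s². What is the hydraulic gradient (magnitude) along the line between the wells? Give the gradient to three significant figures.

i ≈ 0.00163

Total head at BH-6: h = 1222.62 m (water level in the piezometer is the total head).
Pressure head at BH-9: ψ = P/(ρg) = 149.1×1000 / (1000 × 9.81) = 15.20 m.
Total head at BH-9: h = z + ψ = 1208.44 + 15.20 = 1223.64 m.
Head difference: h(BH-6) − h(BH-9) = 1222.62 − 1223.64 = -1.02 m.
Hydraulic gradient: i = |Δh| / L = 1.02 / 624 = 0.00163.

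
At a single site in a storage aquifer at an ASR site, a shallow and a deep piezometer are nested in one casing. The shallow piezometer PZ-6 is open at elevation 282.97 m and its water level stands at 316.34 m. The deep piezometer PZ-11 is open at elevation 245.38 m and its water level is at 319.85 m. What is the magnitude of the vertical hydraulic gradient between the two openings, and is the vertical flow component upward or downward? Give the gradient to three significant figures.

Total head at PZ-6: h = 316.34 m (water level in the standpipe).
Total head at PZ-11: h = 319.85 m.
Δh = h(PZ-6) − h(PZ-11) = 316.34 − 319.85 = -3.51 m.
Vertical separation Δz = 282.97 − 245.38 = 37.59 m.
|i_v| = |Δh| / Δz = 3.51 / 37.59 = 0.0934.
Head is higher in the deep piezometer, so vertical flow is upward (discharge condition).

|i_v| ≈ 0.0934; vertical flow is upward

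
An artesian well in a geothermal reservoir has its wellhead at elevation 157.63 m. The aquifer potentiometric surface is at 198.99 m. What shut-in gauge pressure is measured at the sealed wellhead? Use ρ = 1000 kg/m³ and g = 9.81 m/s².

P ≈ 406 kPa

Head above the cap: Δh = 198.99 − 157.63 = 41.36 m.
P = ρgΔh = 1000 × 9.81 × 41.36 = 405742 Pa ≈ 406 kPa.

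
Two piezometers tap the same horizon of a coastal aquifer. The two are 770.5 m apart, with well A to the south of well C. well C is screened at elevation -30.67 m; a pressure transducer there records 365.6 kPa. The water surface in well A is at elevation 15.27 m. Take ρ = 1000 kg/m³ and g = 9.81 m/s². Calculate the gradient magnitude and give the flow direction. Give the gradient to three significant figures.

i ≈ 0.0113; groundwater flows toward the north

Pressure head at well C: ψ = P/(ρg) = 365.6×1000 / (1000 × 9.81) = 37.27 m.
Total head at well C: h = z + ψ = -30.67 + 37.27 = 6.60 m.
Total head at well A: h = 15.27 m (water level in the piezometer is the total head).
Head difference: h(well C) − h(well A) = 6.60 − 15.27 = -8.67 m.
Hydraulic gradient: i = |Δh| / L = 8.67 / 770.5 = 0.0113.
Flow is from higher to lower head: from well A toward well C, i.e. toward the north.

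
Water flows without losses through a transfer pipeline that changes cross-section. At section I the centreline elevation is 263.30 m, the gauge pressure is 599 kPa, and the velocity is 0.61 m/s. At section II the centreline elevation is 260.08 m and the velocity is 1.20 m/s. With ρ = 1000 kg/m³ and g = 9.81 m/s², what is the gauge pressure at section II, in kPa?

Pressure head at I: ψ₁ = P₁/(ρg) = 599×1000 / (1000 × 9.81) = 61.06 m.
Velocity heads: v₁²/2g = 0.61²/19.62 = 0.019 m; v₂²/2g = 1.20²/19.62 = 0.073 m.
Total head H = z₁ + ψ₁ + v₁²/2g = 263.30 + 61.06 + 0.019 = 324.38 m.
ψ₂ = H − z₂ − v₂²/2g = 324.38 − 260.08 − 0.073 = 64.23 m.
P₂ = ρgψ₂ = 1000 × 9.81 × 64.23 ≈ 630 kPa.

P₂ ≈ 630 kPa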